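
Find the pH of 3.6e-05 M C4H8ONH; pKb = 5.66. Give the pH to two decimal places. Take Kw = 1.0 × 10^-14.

C4H8ONH + H2O ⇌ C4H8ONH2+ + OH-
Kb = 10^(−5.66) = 2.19 × 10^-6
Kb = [OH-]²/(3.6e-05 − [OH-]) = 2.19 × 10^-6
[OH-] is not negligible relative to C₀; solve [OH-]² + 2.19e-06·[OH-] − 7.88e-11 = 0.
[OH-] = (−Kb + √(Kb² + 4·Kb·C₀))/2 = 7.85 × 10^-6 M
pOH = 5.11, so pH = 14.00 − pOH = 8.89

pH = 8.89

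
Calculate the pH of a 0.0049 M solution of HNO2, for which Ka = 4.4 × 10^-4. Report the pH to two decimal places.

HNO2 ⇌ NO2- + H+
From the ICE table, Ka = [H+]²/(0.0049 − [H+]) = 4.4 × 10^-4.
Here C₀/Ka ≈ 11.1, so the small-[H+] approximation fails. Use the quadratic:
[H+] = (−Ka + √(Ka² + 4·Ka·C₀))/2 = 1.26 × 10^-3 M
pH = −log[H+] = −log(1.26 × 10^-3) = 2.90

pH = 2.90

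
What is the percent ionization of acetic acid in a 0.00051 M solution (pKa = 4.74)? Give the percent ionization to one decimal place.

17.2%

CH3COOH ⇌ CH3COO- + H+; let x = [H+] at equilibrium.
Ka = 10^(−4.74) = 1.82 × 10^-5
Solve x² + 1.82e-05x − 9.28e-09 = 0 → x = 8.77 × 10^-5 M
Fraction ionized = 8.77 × 10^-5 / 0.00051 = 0.1720 → 17.2%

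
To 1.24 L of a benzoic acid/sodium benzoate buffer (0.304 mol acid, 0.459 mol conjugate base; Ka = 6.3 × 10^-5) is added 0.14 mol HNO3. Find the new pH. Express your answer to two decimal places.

After neutralization: n(C6H5COOH) = 0.444 mol, n(C6H5COO-) = 0.319 mol.
pKa = −log(6.3 × 10^-5) = 4.201
pH = pKa + log([A⁻]/[HA]) = 4.201 + log(0.319/0.444) = 4.201 -0.144

pH = 4.06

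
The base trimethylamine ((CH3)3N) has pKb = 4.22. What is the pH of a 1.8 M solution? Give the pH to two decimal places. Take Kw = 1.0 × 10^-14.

pH = 12.02

(CH3)3N + H2O ⇌ (CH3)3NH+ + OH-
Kb = 10^(−4.22) = 6.03 × 10^-5
From the ICE table, Kb = [OH-]²/(1.8 − [OH-]) = 6.03 × 10^-5.
Assume [OH-] ≪ 1.8: [OH-] ≈ √(6.03 × 10^-5 × 1.8) = 1.04 × 10^-2 M
pOH = 1.98, so pH = 14.00 − pOH = 12.02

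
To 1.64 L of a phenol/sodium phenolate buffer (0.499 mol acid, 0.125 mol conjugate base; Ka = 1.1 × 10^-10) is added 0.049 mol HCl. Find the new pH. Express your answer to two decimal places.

pH = 9.10

Added H+ converts C6H5O- to C6H5OH: C6H5OH → 0.548 mol, C6H5O- → 0.076 mol.
pKa = −log(1.1 × 10^-10) = 9.959
pH = pKa + log([A⁻]/[HA]) = 9.959 + log(0.076/0.548) = 9.959 -0.858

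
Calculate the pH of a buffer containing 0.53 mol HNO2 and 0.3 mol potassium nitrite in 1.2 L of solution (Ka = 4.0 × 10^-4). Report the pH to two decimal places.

pH = 3.15

pKa = −log(4.0 × 10^-4) = 3.398
Using pH = pKa + log([base]/[acid]) with [base]/[acid] = 0.3/0.53:
pH = 3.398 + (-0.247) = 3.15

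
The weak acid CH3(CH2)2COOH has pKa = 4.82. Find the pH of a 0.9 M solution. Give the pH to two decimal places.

pH = 2.43

CH3(CH2)2COOH ⇌ CH3(CH2)2COO- + H+
Ka = 10^(−4.82) = 1.51 × 10^-5
From the ICE table, Ka = [H+]²/(0.9 − [H+]) = 1.51 × 10^-5.
Since Ka ≪ C₀, [H+] ≈ √(Ka·C₀) = 3.69 × 10^-3 M.
Check: 0.41% ionized — well under 5%, approximation valid.
pH = −log(3.69 × 10^-3) = 2.43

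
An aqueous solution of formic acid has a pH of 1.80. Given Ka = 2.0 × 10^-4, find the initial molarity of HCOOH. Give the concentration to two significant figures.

C₀ = 1.3 M

[H+] = 10^(-1.80) = 1.58 × 10^-2 M = x
Ka = x²/(C₀ − x) ⇒ C₀ = x + x²/Ka
C₀ = 1.58 × 10^-2 + (1.58 × 10^-2)²/(2.0 × 10^-4) = 1.26 M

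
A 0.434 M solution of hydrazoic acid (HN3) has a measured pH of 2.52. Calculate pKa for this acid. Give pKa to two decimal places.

pKa = 4.67

[H+] = 10^(-2.52) = 3.02 × 10^-3 M
At equilibrium [HA] = 0.434 − 3.02 × 10^-3 = 4.31 × 10^-1 M
Ka = [H+][A-]/[HA] = (3.02 × 10^-3)² / 4.31 × 10^-1 = 2.12 × 10^-5
pKa = -log(2.12 × 10^-5) = 4.67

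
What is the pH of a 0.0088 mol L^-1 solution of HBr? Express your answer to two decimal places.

HBr is a strong acid and dissociates completely, so [H+] = 0.0088 M.
pH = -log(0.0088) = 2.06

pH = 2.06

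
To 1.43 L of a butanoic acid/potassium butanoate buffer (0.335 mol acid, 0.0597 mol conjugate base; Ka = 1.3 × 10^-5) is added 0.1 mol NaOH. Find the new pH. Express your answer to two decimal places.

OH- converts CH3(CH2)2COOH to CH3(CH2)2COO-: CH3(CH2)2COOH → 0.235 mol, CH3(CH2)2COO- → 0.16 mol.
pKa = −log(1.3 × 10^-5) = 4.886
pH = pKa + log(n_CH3(CH2)2COO-/n_CH3(CH2)2COOH) = 4.886 + log(0.16/0.235) = 4.886 + (-0.167)

pH = 4.72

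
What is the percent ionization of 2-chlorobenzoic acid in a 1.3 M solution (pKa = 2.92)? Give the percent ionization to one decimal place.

3.0%

ClC6H4COOH ⇌ ClC6H4COO- + H+; let x = [H+] at equilibrium.
Ka = 10^(−2.92) = 1.20 × 10^-3
x ≈ √(Ka·C₀) = √(1.20 × 10^-3 × 1.3) = 3.95 × 10^-2 M
% ionization = x/C₀ × 100% = 3.95 × 10^-2/1.3 × 100% = 3.0%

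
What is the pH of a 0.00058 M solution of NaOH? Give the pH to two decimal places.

pH = 10.76

NaOH is a strong base; [OH-] = 0.00058 M.
pOH = -log(0.00058) = 3.24
pH = 14.00 - 3.24 = 10.76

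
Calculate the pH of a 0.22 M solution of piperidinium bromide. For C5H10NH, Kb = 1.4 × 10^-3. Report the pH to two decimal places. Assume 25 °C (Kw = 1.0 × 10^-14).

pH = 5.90

C5H10NH2+ is the conjugate acid of the weak base C5H10NH.
Ka = Kw/Kb = 1.0×10^-14 / 1.4 × 10^-3 = 7.14 × 10^-12
Ka = [H+]²/(0.22 − [H+]) = 7.14 × 10^-12
Since Ka ≪ C₀, [H+] ≈ √(Ka·C₀) = 1.25 × 10^-6 M.
([H+]/C₀ = 0.00057% < 5%, so the approximation holds.)
pH = −log(1.25 × 10^-6) = 5.90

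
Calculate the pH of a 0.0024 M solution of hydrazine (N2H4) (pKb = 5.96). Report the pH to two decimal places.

N2H4 + H2O ⇌ N2H5+ + OH-
Kb = 10^(−5.96) = 1.10 × 10^-6
Let x = [OH-] at equilibrium. Kb = x²/(0.0024 − x).
Assume x ≪ 0.0024: x ≈ √(1.10 × 10^-6 × 0.0024) = 5.14 × 10^-5 M
pOH = −log(5.14 × 10^-5) = 4.29; pH = 14.00 − 4.29 = 9.71

pH = 9.71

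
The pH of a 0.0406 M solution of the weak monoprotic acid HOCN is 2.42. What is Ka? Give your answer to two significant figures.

Ka = 3.9 × 10^-4

[H+] = 10^(-2.42) = 3.80 × 10^-3 M
At equilibrium [HA] = 0.0406 − 3.80 × 10^-3 = 3.68 × 10^-2 M
Ka = [H+][A-]/[HA] = (3.80 × 10^-3)² / 3.68 × 10^-2 = 3.9 × 10^-4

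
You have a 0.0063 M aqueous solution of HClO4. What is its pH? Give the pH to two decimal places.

HClO4 is a strong acid and dissociates completely, so [H+] = 0.0063 M.
pH = -log(0.0063) = 2.20

pH = 2.20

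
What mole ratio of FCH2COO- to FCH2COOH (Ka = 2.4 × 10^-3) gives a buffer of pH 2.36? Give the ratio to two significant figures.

pKa = -log(2.4 × 10^-3) = 2.620
pH = pKa + log(r) ⇒ log(r) = 2.36 − 2.620 = -0.260
r = [FCH2COO-]/[FCH2COOH] = 10^(-0.260) = 0.55

ratio = 0.55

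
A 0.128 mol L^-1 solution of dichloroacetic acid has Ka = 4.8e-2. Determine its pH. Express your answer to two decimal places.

pH = 1.24

Cl2CHCOOH ⇌ Cl2CHCOO- + H+
Ka = [H+]²/(0.128 − [H+]) = 4.8 × 10^-2
The 5% rule fails; solving [H+]² + Ka·[H+] − Ka·C₀ = 0 exactly:
[H+] = [−0.048 + √(0.048² + 0.0246)]/2 = 5.80 × 10^-2 M
pH = −log[H+] = −log(5.80 × 10^-2) = 1.24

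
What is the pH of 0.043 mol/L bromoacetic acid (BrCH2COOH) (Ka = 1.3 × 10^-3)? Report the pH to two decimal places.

pH = 2.16

BrCH2COOH ⇌ BrCH2COO- + H+
Ka = [H+]²/(0.043 − [H+]) = 1.3 × 10^-3
[H+] is not negligible relative to C₀; solve [H+]² + 0.0013·[H+] − 5.59e-05 = 0.
[H+] = [−0.0013 + √(0.0013² + 0.000224)]/2 = 6.85 × 10^-3 M
pH = −log[H+] = −log(6.85 × 10^-3) = 2.16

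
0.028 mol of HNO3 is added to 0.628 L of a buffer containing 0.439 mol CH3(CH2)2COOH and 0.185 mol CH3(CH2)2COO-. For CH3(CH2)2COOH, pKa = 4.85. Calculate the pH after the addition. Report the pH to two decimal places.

After neutralization: n(CH3(CH2)2COOH) = 0.467 mol, n(CH3(CH2)2COO-) = 0.157 mol.
Henderson–Hasselbalch with mole ratio 0.157/0.467: pH = 4.85 + (-0.473)

pH = 4.38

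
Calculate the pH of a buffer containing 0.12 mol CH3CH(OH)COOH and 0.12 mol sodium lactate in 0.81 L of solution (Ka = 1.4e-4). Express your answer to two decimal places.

pH = 3.85

pKa = −log(1.4 × 10^-4) = 3.854
Using pH = pKa + log([base]/[acid]) with [base]/[acid] = 0.12/0.12:
pH = 3.854 + (+0.000) = 3.85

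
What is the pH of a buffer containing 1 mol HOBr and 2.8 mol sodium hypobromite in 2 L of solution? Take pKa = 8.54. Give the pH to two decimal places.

pH = 8.99

pH = pKa + log([A⁻]/[HA]) = 8.54 + log(2.8/1)
pH = 8.54 + (+0.447) = 8.99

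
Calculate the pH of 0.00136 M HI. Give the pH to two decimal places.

pH = 2.87

HI is a strong acid and dissociates completely, so [H+] = 0.00136 M.
pH = -log(0.00136) = 2.87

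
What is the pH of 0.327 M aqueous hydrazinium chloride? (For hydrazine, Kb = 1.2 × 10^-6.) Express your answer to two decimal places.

N2H5+ is the conjugate acid of the weak base N2H4.
Ka = Kw/Kb = 1.0×10^-14 / 1.2 × 10^-6 = 8.33 × 10^-9
Ka = [H+]²/(0.327 − [H+]) = 8.33 × 10^-9
Assume [H+] ≪ 0.327: [H+] ≈ √(8.33 × 10^-9 × 0.327) = 5.22 × 10^-5 M
pH = −log[H+] = −log(5.22 × 10^-5) = 4.28

pH = 4.28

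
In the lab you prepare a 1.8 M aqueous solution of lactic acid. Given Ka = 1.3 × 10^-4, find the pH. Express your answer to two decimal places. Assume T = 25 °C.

pH = 1.82

CH3CH(OH)COOH ⇌ CH3CH(OH)COO- + H+
From the ICE table, Ka = [H+]²/(1.8 − [H+]) = 1.3 × 10^-4.
Assume [H+] ≪ 1.8: [H+] ≈ √(1.3 × 10^-4 × 1.8) = 1.53 × 10^-2 M
pH = −log[H+] = −log(1.53 × 10^-2) = 1.82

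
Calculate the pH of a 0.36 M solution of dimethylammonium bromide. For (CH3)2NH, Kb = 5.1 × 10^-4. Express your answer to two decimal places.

(CH3)2NH2+ is the conjugate acid of the weak base (CH3)2NH.
Ka = Kw/Kb = 1.0×10^-14 / 5.1 × 10^-4 = 1.96 × 10^-11
Ka = [H+]²/(0.36 − [H+]) = 1.96 × 10^-11
Assume [H+] ≪ 0.36: [H+] ≈ √(1.96 × 10^-11 × 0.36) = 2.66 × 10^-6 M
pH = −log[H+] = −log(2.66 × 10^-6) = 5.58

pH = 5.58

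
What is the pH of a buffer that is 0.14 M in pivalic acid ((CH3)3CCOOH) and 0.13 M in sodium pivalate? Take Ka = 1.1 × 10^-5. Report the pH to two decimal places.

pH = 4.93

pKa = −log(1.1 × 10^-5) = 4.959
Henderson–Hasselbalch: pH = pKa + log([(CH3)3CCOO-]/[(CH3)3CCOOH]) = 4.959 + log(0.13/0.14)
pH = 4.959 + (-0.032) = 4.93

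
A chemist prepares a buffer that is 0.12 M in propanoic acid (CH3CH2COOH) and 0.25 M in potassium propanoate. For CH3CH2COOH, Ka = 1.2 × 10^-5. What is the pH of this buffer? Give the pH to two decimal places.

pH = 5.24

pKa = −log(1.2 × 10^-5) = 4.921
Henderson–Hasselbalch: pH = pKa + log([CH3CH2COO-]/[CH3CH2COOH]) = 4.921 + log(0.25/0.12)
pH = 4.921 + (+0.319) = 5.24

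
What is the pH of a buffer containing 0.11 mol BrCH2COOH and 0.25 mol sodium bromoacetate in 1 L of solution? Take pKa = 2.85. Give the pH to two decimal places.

Henderson–Hasselbalch: pH = pKa + log([BrCH2COO-]/[BrCH2COOH]) = 2.85 + log(0.25/0.11)
pH = 2.85 + (+0.357) = 3.21

pH = 3.21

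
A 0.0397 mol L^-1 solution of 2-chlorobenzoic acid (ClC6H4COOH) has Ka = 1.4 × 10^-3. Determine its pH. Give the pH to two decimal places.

ClC6H4COOH ⇌ ClC6H4COO- + H+
From the ICE table, Ka = [H+]²/(0.0397 − [H+]) = 1.4 × 10^-3.
The 5% rule fails; solving [H+]² + Ka·[H+] − Ka·C₀ = 0 exactly:
[H+] = [−0.0014 + √(0.0014² + 0.000222)]/2 = 6.79 × 10^-3 M
pH = −log[H+] = −log(6.79 × 10^-3) = 2.17

pH = 2.17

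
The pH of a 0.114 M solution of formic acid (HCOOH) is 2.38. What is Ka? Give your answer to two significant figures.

Ka = 1.6 × 10^-4

[H+] = 10^(-2.38) = 4.17 × 10^-3 M
At equilibrium [HA] = 0.114 − 4.17 × 10^-3 = 1.10 × 10^-1 M
Ka = [H+][A-]/[HA] = (4.17 × 10^-3)² / 1.10 × 10^-1 = 1.6 × 10^-4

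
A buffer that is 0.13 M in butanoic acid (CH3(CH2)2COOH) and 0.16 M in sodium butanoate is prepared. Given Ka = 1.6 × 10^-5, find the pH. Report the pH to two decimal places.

pKa = −log(1.6 × 10^-5) = 4.796
Henderson–Hasselbalch: pH = pKa + log([CH3(CH2)2COO-]/[CH3(CH2)2COOH]) = 4.796 + log(0.16/0.13)
pH = 4.796 + (+0.090) = 4.89

pH = 4.89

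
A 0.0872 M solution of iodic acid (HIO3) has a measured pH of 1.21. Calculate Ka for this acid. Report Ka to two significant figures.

[H+] = 10^(-1.21) = 6.17 × 10^-2 M
At equilibrium [HA] = 0.0872 − 6.17 × 10^-2 = 2.55 × 10^-2 M
Ka = [H+][A-]/[HA] = (6.17 × 10^-2)² / 2.55 × 10^-2 = 1.5 × 10^-1

Ka = 1.5 × 10^-1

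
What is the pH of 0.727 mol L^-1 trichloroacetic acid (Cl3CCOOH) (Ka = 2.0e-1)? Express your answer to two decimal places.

Cl3CCOOH ⇌ Cl3CCOO- + H+
From the ICE table, Ka = x²/(0.727 − x) = 2.0 × 10^-1.
x is not negligible relative to C₀; solve x² + 0.2·x − 0.145 = 0.
x = (−Ka + √(Ka² + 4·Ka·C₀))/2 = 2.94 × 10^-1 M
pH = −log(2.94 × 10^-1) = 0.53

pH = 0.53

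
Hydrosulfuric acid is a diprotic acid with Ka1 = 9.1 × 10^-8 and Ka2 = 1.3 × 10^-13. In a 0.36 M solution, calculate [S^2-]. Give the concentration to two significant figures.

1.3 × 10^-13 M

First ionization gives [H+] ≈ [HS-] = 1.81 × 10^-4 M.
Second step: Ka2 = [H+][S^2-]/[HS-] ≈ [S^2-] (since [H+] ≈ [HS-]).
So [S^2-] ≈ Ka2.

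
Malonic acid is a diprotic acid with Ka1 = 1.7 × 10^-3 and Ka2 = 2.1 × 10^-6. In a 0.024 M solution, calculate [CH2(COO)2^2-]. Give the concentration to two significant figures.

First ionization gives [H+] ≈ [CH2(COOH)COO-] = 5.59 × 10^-3 M.
Second step: Ka2 = [H+][CH2(COO)2^2-]/[CH2(COOH)COO-] ≈ [CH2(COO)2^2-] (since [H+] ≈ [CH2(COOH)COO-]).
So [CH2(COO)2^2-] ≈ Ka2.

2.1 × 10^-6 M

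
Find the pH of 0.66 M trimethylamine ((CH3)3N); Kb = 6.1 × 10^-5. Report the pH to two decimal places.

pH = 11.80

(CH3)3N + H2O ⇌ (CH3)3NH+ + OH-
Kb = [OH-]²/(0.66 − [OH-]) = 6.1 × 10^-5
Neglecting [OH-] in the denominator: [OH-] = √(6.1 × 10^-5 × 0.66) = 6.35 × 10^-3 M
pOH = −log(6.35 × 10^-3) = 2.20; pH = 14.00 − 2.20 = 11.80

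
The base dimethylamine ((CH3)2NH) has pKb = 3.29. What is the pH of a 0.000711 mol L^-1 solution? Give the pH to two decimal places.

(CH3)2NH + H2O ⇌ (CH3)2NH2+ + OH-
Kb = 10^(−3.29) = 5.13 × 10^-4
Let x = [OH-] at equilibrium. Kb = x²/(0.000711 − x).
Here C₀/Kb ≈ 1.39, so the small-x approximation fails. Use the quadratic:
x = [−0.000513 + √(0.000513² + 1.46e-06)]/2 = 4.00 × 10^-4 M
pOH = −log(4.00 × 10^-4) = 3.40; pH = 14.00 − 3.40 = 10.60

pH = 10.60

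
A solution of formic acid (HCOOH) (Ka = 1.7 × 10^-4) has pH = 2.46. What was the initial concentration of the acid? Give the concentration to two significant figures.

C₀ = 7.4 × 10^-2 M

[H+] = 10^(-2.46) = 3.47 × 10^-3 M = x
Ka = x²/(C₀ − x) ⇒ C₀ = x + x²/Ka
C₀ = 3.47 × 10^-3 + (3.47 × 10^-3)²/(1.7 × 10^-4) = 7.43 × 10^-2 M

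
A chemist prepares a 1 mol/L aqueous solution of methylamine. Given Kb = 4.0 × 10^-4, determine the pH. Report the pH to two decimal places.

pH = 12.30

CH3NH2 + H2O ⇌ CH3NH3+ + OH-
From the ICE table, Kb = [OH-]²/(1 − [OH-]) = 4.0 × 10^-4.
Assume [OH-] ≪ 1: [OH-] ≈ √(4.0 × 10^-4 × 1) = 2.00 × 10^-2 M
([OH-]/C₀ = 2% < 5%, so the approximation holds.)
pOH = −log(2.00 × 10^-2) = 1.70; pH = 14.00 − 1.70 = 12.30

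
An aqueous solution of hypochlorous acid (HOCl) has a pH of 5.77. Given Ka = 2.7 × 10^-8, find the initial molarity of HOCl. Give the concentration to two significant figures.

C₀ = 1.1 × 10^-4 M

[H+] = 10^(-5.77) = 1.70 × 10^-6 M = x
Ka = x²/(C₀ − x) ⇒ C₀ = x + x²/Ka
C₀ = 1.70 × 10^-6 + (1.70 × 10^-6)²/(2.7 × 10^-8) = 1.09 × 10^-4 M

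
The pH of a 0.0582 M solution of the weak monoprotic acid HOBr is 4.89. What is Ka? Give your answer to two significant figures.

[H+] = 10^(-4.89) = 1.29 × 10^-5 M
At equilibrium [HA] = 0.0582 − 1.29 × 10^-5 = 5.82 × 10^-2 M
Ka = [H+][A-]/[HA] = (1.29 × 10^-5)² / 5.82 × 10^-2 = 2.9 × 10^-9

Ka = 2.9 × 10^-9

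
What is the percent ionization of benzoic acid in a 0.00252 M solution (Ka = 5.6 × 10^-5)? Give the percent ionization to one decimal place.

13.8%

C6H5COOH ⇌ C6H5COO- + H+; let x = [H+] at equilibrium.
Ka = x²/(C₀ − x); solving the quadratic gives x = 3.49 × 10^-4 M.
Fraction ionized = 3.49 × 10^-4 / 0.00252 = 0.1385 → 13.8%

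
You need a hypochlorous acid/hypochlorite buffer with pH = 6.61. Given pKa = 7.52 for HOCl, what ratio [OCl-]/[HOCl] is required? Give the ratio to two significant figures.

ratio = 0.12

pH = pKa + log(r) ⇒ log(r) = 6.61 − 7.52 = -0.91
r = [OCl-]/[HOCl] = 10^(-0.91) = 0.123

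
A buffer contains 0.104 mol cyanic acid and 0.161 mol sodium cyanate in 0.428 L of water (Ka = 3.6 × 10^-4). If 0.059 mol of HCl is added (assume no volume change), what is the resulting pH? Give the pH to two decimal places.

pH = 3.24

After neutralization: n(HOCN) = 0.163 mol, n(OCN-) = 0.102 mol.
pKa = −log(3.6 × 10^-4) = 3.444
pH = pKa + log(n_OCN-/n_HOCN) = 3.444 + log(0.102/0.163) = 3.444 + (-0.204)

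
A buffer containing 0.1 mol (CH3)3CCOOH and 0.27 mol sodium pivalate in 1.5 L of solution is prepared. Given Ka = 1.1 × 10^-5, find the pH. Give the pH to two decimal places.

pH = 5.39

pKa = −log(1.1 × 10^-5) = 4.959
Using pH = pKa + log([base]/[acid]) with [base]/[acid] = 0.27/0.1:
pH = 4.959 + (+0.431) = 5.39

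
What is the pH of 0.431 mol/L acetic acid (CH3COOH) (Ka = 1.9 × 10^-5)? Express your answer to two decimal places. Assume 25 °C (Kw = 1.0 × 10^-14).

pH = 2.54

CH3COOH ⇌ CH3COO- + H+
From the ICE table, Ka = x²/(0.431 − x) = 1.9 × 10^-5.
Assume x ≪ 0.431: x ≈ √(1.9 × 10^-5 × 0.431) = 2.86 × 10^-3 M
(x/C₀ = 0.66% < 5%, so the approximation holds.)
pH = −log(2.86 × 10^-3) = 2.54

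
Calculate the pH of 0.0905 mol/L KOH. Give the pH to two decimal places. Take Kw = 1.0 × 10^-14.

KOH is a strong base; [OH-] = 0.0905 M.
pOH = -log(0.0905) = 1.04
pH = 14.00 - 1.04 = 12.96

pH = 12.96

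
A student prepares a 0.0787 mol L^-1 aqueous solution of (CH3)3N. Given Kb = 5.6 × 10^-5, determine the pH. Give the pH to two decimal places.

pH = 11.32

(CH3)3N + H2O ⇌ (CH3)3NH+ + OH-
Let x = [OH-] at equilibrium. Kb = x²/(0.0787 − x).
Assume x ≪ 0.0787: x ≈ √(5.6 × 10^-5 × 0.0787) = 2.10 × 10^-3 M
Check: 2.7% ionized — well under 5%, approximation valid.
pOH = −log(2.10 × 10^-3) = 2.68; pH = 14.00 − 2.68 = 11.32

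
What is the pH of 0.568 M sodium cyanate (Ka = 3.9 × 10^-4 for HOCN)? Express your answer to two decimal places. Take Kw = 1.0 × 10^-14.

OCN- is the conjugate base of the weak acid HOCN.
Kb = Kw/Ka = 1.0×10^-14 / 3.9 × 10^-4 = 2.56 × 10^-11
From the ICE table, Kb = [OH-]²/(0.568 − [OH-]) = 2.56 × 10^-11.
Assume [OH-] ≪ 0.568: [OH-] ≈ √(2.56 × 10^-11 × 0.568) = 3.81 × 10^-6 M
Check: 0.00067% ionized — well under 5%, approximation valid.
pOH = 5.42, so pH = 14.00 − pOH = 8.58

pH = 8.58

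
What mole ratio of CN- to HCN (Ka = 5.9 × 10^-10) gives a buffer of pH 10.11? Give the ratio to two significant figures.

pKa = -log(5.9 × 10^-10) = 9.229
pH = pKa + log(r) ⇒ log(r) = 10.11 − 9.229 = +0.881
r = [CN-]/[HCN] = 10^(+0.881) = 7.6

ratio = 7.6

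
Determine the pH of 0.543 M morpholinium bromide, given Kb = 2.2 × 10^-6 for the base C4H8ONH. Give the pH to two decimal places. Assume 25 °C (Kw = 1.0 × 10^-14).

C4H8ONH2+ is the conjugate acid of the weak base C4H8ONH.
Ka = Kw/Kb = 1.0×10^-14 / 2.2 × 10^-6 = 4.55 × 10^-9
Ka = x²/(0.543 − x) = 4.55 × 10^-9
Since Ka ≪ C₀, x ≈ √(Ka·C₀) = 4.97 × 10^-5 M.
pH = −log[H+] = −log(4.97 × 10^-5) = 4.30

pH = 4.30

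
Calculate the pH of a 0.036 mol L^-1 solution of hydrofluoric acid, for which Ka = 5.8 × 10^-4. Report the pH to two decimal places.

HF ⇌ F- + H+
From the ICE table, Ka = x²/(0.036 − x) = 5.8 × 10^-4.
The 5% rule fails; solving x² + Ka·x − Ka·C₀ = 0 exactly:
x = [−0.00058 + √(0.00058² + 8.35e-05)]/2 = 4.29 × 10^-3 M
pH = −log(4.29 × 10^-3) = 2.37

pH = 2.37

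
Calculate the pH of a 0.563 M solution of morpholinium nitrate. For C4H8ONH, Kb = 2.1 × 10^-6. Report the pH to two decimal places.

pH = 4.29

C4H8ONH2+ is the conjugate acid of the weak base C4H8ONH.
Ka = Kw/Kb = 1.0×10^-14 / 2.1 × 10^-6 = 4.76 × 10^-9
Ka = x²/(0.563 − x) = 4.76 × 10^-9
Neglecting x in the denominator: x = √(4.76 × 10^-9 × 0.563) = 5.18 × 10^-5 M
(x/C₀ = 0.0092% < 5%, so the approximation holds.)
pH = −log[H+] = −log(5.18 × 10^-5) = 4.29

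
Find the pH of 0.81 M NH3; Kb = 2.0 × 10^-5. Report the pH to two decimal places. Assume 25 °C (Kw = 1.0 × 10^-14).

NH3 + H2O ⇌ NH4+ + OH-
Let x = [OH-] at equilibrium. Kb = x²/(0.81 − x).
Assume x ≪ 0.81: x ≈ √(2.0 × 10^-5 × 0.81) = 4.02 × 10^-3 M
pOH = −log(4.02 × 10^-3) = 2.40; pH = 14.00 − 2.40 = 11.60

pH = 11.60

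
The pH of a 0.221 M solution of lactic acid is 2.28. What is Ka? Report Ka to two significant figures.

Ka = 1.3 × 10^-4

[H+] = 10^(-2.28) = 5.25 × 10^-3 M
At equilibrium [HA] = 0.221 − 5.25 × 10^-3 = 2.16 × 10^-1 M
Ka = [H+][A-]/[HA] = (5.25 × 10^-3)² / 2.16 × 10^-1 = 1.3 × 10^-4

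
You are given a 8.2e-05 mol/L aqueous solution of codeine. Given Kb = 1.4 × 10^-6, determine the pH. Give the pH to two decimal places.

C18H21NO3 + H2O ⇌ C18H22NO3+ + OH-
From the ICE table, Kb = x²/(8.2e-05 − x) = 1.4 × 10^-6.
Here C₀/Kb ≈ 58.6, so the small-x approximation fails. Use the quadratic:
x = (−Kb + √(Kb² + 4·Kb·C₀))/2 = 1.00 × 10^-5 M
pOH = 5.00, so pH = 14.00 − pOH = 9.00

pH = 9.00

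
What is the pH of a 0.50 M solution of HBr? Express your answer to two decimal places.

HBr is a strong acid and dissociates completely, so [H+] = 0.50 M.
pH = -log(0.5) = 0.30

pH = 0.30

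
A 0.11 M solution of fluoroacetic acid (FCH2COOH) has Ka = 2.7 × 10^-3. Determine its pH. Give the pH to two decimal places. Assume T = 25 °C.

FCH2COOH ⇌ FCH2COO- + H+
Ka = [H+]²/(0.11 − [H+]) = 2.7 × 10^-3
[H+] is not negligible relative to C₀; solve [H+]² + 0.0027·[H+] − 0.000297 = 0.
[H+] = (−Ka + √(Ka² + 4·Ka·C₀))/2 = 1.59 × 10^-2 M
pH = −log[H+] = −log(1.59 × 10^-2) = 1.80

pH = 1.80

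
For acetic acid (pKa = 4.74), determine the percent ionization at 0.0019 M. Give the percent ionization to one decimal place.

9.3%

CH3COOH ⇌ CH3COO- + H+; let x = [H+] at equilibrium.
Ka = 10^(−4.74) = 1.82 × 10^-5
Solve x² + 1.82e-05x − 3.46e-08 = 0 → x = 1.77 × 10^-4 M
% ionization = x/C₀ × 100% = 1.77 × 10^-4/0.0019 × 100% = 9.3%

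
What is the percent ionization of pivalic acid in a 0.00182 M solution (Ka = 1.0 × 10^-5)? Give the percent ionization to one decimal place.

(CH3)3CCOOH ⇌ (CH3)3CCOO- + H+; let x = [H+] at equilibrium.
Ka = x²/(C₀ − x); solving the quadratic gives x = 1.30 × 10^-4 M.
% ionization = x/C₀ × 100% = 1.30 × 10^-4/0.00182 × 100% = 7.1%

7.1%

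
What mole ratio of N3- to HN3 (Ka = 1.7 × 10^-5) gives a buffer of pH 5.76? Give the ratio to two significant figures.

pKa = -log(1.7 × 10^-5) = 4.770
pH = pKa + log(r) ⇒ log(r) = 5.76 − 4.770 = +0.990
r = [N3-]/[HN3] = 10^(+0.990) = 9.77

ratio = 9.8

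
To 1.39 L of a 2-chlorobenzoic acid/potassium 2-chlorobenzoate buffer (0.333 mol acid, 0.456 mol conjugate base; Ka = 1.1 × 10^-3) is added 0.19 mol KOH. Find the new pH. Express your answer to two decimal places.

OH- converts ClC6H4COOH to ClC6H4COO-: ClC6H4COOH → 0.143 mol, ClC6H4COO- → 0.646 mol.
pKa = −log(1.1 × 10^-3) = 2.959
pH = pKa + log([A⁻]/[HA]) = 2.959 + log(0.646/0.143) = 2.959 +0.655

pH = 3.61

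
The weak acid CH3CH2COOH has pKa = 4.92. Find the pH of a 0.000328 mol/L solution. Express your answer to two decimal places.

CH3CH2COOH ⇌ CH3CH2COO- + H+
Ka = 10^(−4.92) = 1.20 × 10^-5
From the ICE table, Ka = [H+]²/(0.000328 − [H+]) = 1.20 × 10^-5.
Here C₀/Ka ≈ 27.3, so the small-[H+] approximation fails. Use the quadratic:
[H+] = [−1.2e-05 + √(1.2e-05² + 1.57e-08)]/2 = 5.70 × 10^-5 M
pH = −log[H+] = −log(5.70 × 10^-5) = 4.24

pH = 4.24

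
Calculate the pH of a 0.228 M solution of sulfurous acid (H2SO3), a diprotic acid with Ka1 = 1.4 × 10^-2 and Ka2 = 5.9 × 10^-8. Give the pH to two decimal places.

Since Ka1 ≫ Ka2, the first ionization dominates [H+].
Ka1 = x²/(0.228 − x) = 1.4 × 10^-2
Solving the quadratic: x = (−Ka1 + √(Ka1² + 4·Ka1·C₀))/2 = 4.99 × 10^-2 M
pH = −log(4.99 × 10^-2) = 1.30

pH = 1.30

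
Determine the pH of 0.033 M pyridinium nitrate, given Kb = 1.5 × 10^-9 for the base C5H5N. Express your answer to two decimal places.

C5H5NH+ is the conjugate acid of the weak base C5H5N.
Ka = Kw/Kb = 1.0×10^-14 / 1.5 × 10^-9 = 6.67 × 10^-6
Ka = [H+]²/(0.033 − [H+]) = 6.67 × 10^-6
Assume [H+] ≪ 0.033: [H+] ≈ √(6.67 × 10^-6 × 0.033) = 4.69 × 10^-4 M
pH = −log[H+] = −log(4.69 × 10^-4) = 3.33

pH = 3.33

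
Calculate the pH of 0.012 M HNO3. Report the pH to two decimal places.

pH = 1.92

HNO3 is a strong acid and dissociates completely, so [H+] = 0.012 M.
pH = -log(0.012) = 1.92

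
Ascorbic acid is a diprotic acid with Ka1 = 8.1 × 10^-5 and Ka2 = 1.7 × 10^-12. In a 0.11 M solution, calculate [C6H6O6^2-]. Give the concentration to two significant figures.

First ionization gives [H+] ≈ [HC6H6O6-] = 2.98 × 10^-3 M.
Second step: Ka2 = [H+][C6H6O6^2-]/[HC6H6O6-] ≈ [C6H6O6^2-] (since [H+] ≈ [HC6H6O6-]).
So [C6H6O6^2-] ≈ Ka2.

1.7 × 10^-12 M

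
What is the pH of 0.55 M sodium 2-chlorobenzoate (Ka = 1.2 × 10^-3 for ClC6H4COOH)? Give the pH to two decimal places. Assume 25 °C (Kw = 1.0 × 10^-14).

pH = 8.33

ClC6H4COO- is the conjugate base of the weak acid ClC6H4COOH.
Kb = Kw/Ka = 1.0×10^-14 / 1.2 × 10^-3 = 8.33 × 10^-12
Let x = [OH-] at equilibrium. Kb = x²/(0.55 − x).
Assume x ≪ 0.55: x ≈ √(8.33 × 10^-12 × 0.55) = 2.14 × 10^-6 M
Check: 0.00039% ionized — well under 5%, approximation valid.
pOH = −log(2.14 × 10^-6) = 5.67; pH = 14.00 − 5.67 = 8.33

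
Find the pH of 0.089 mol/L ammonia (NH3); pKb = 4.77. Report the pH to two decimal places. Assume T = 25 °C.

pH = 11.09

NH3 + H2O ⇌ NH4+ + OH-
Kb = 10^(−4.77) = 1.70 × 10^-5
Kb = [OH-]²/(0.089 − [OH-]) = 1.70 × 10^-5
Neglecting [OH-] in the denominator: [OH-] = √(1.70 × 10^-5 × 0.089) = 1.23 × 10^-3 M
pOH = −log(1.23 × 10^-3) = 2.91; pH = 14.00 − 2.91 = 11.09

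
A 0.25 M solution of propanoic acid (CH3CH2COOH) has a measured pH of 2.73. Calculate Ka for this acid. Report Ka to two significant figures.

Ka = 1.4 × 10^-5

[H+] = 10^(-2.73) = 1.86 × 10^-3 M
At equilibrium [HA] = 0.25 − 1.86 × 10^-3 = 2.48 × 10^-1 M
Ka = [H+][A-]/[HA] = (1.86 × 10^-3)² / 2.48 × 10^-1 = 1.4 × 10^-5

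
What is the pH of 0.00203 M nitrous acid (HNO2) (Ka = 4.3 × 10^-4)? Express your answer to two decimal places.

HNO2 ⇌ NO2- + H+
From the ICE table, Ka = x²/(0.00203 − x) = 4.3 × 10^-4.
x is not negligible relative to C₀; solve x² + 0.00043·x − 8.73e-07 = 0.
x = [−0.00043 + √(0.00043² + 3.49e-06)]/2 = 7.44 × 10^-4 M
pH = −log[H+] = −log(7.44 × 10^-4) = 3.13

pH = 3.13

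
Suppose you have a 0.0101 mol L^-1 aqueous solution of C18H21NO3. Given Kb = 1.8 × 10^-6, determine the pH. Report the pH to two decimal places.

pH = 10.13

C18H21NO3 + H2O ⇌ C18H22NO3+ + OH-
Kb = [OH-]²/(0.0101 − [OH-]) = 1.8 × 10^-6
Neglecting [OH-] in the denominator: [OH-] = √(1.8 × 10^-6 × 0.0101) = 1.35 × 10^-4 M
([OH-]/C₀ = 1.3% < 5%, so the approximation holds.)
pOH = −log(1.35 × 10^-4) = 3.87; pH = 14.00 − 3.87 = 10.13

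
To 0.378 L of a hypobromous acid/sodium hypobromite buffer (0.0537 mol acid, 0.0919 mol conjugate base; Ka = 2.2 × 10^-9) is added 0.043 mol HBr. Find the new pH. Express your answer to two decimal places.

pH = 8.36

Added H+ converts OBr- to HOBr: HOBr → 0.0967 mol, OBr- → 0.0489 mol.
pKa = −log(2.2 × 10^-9) = 8.658
pH = pKa + log(n_OBr-/n_HOBr) = 8.658 + log(0.0489/0.0967) = 8.658 + (-0.296)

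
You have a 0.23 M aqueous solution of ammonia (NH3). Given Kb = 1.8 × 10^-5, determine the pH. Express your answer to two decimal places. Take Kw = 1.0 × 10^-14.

pH = 11.31

NH3 + H2O ⇌ NH4+ + OH-
Kb = x²/(0.23 − x) = 1.8 × 10^-5
Assume x ≪ 0.23: x ≈ √(1.8 × 10^-5 × 0.23) = 2.03 × 10^-3 M
pOH = 2.69, so pH = 14.00 − pOH = 11.31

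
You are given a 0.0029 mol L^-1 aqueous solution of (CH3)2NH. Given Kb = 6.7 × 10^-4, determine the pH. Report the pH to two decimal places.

(CH3)2NH + H2O ⇌ (CH3)2NH2+ + OH-
Let x = [OH-] at equilibrium. Kb = x²/(0.0029 − x).
x is not negligible relative to C₀; solve x² + 0.00067·x − 1.94e-06 = 0.
x = (−Kb + √(Kb² + 4·Kb·C₀))/2 = 1.10 × 10^-3 M
pOH = −log(1.10 × 10^-3) = 2.96; pH = 14.00 − 2.96 = 11.04

pH = 11.04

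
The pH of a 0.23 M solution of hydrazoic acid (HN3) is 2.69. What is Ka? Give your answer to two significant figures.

[H+] = 10^(-2.69) = 2.04 × 10^-3 M
At equilibrium [HA] = 0.23 − 2.04 × 10^-3 = 2.28 × 10^-1 M
Ka = [H+][A-]/[HA] = (2.04 × 10^-3)² / 2.28 × 10^-1 = 1.8 × 10^-5

Ka = 1.8 × 10^-5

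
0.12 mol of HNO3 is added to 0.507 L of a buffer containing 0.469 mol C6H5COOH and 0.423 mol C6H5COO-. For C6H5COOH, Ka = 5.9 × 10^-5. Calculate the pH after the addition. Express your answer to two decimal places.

pH = 3.94

After neutralization: n(C6H5COOH) = 0.589 mol, n(C6H5COO-) = 0.303 mol.
pKa = −log(5.9 × 10^-5) = 4.229
Henderson–Hasselbalch with mole ratio 0.303/0.589: pH = 4.229 + (-0.289)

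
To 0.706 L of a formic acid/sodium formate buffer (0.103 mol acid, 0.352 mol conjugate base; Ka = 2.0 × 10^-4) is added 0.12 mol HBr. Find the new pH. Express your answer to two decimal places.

After neutralization: n(HCOOH) = 0.223 mol, n(HCOO-) = 0.232 mol.
pKa = −log(2.0 × 10^-4) = 3.699
pH = pKa + log([A⁻]/[HA]) = 3.699 + log(0.232/0.223) = 3.699 +0.017

pH = 3.72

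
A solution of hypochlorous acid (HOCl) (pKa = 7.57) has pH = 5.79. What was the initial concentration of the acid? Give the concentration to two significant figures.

[H+] = 10^(-5.79) = 1.62 × 10^-6 M = x
Ka = 10^(−7.57) = 2.69 × 10^-8
Ka = x²/(C₀ − x) ⇒ C₀ = x + x²/Ka
C₀ = 1.62 × 10^-6 + (1.62 × 10^-6)²/(2.69 × 10^-8) = 9.92 × 10^-5 M

C₀ = 9.9 × 10^-5 M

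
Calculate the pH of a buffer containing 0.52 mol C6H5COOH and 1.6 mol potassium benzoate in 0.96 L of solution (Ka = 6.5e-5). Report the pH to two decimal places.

pKa = −log(6.5 × 10^-5) = 4.187
Henderson–Hasselbalch: pH = pKa + log([C6H5COO-]/[C6H5COOH]) = 4.187 + log(1.6/0.52)
pH = 4.187 + (+0.488) = 4.68

pH = 4.68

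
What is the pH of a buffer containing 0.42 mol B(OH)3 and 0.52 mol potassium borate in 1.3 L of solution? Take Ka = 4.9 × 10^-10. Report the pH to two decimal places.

pKa = −log(4.9 × 10^-10) = 9.310
pH = pKa + log([A⁻]/[HA]) = 9.310 + log(0.52/0.42)
pH = 9.310 + (+0.093) = 9.40

pH = 9.40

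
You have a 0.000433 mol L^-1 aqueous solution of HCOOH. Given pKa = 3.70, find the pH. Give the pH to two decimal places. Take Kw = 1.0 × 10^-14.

pH = 3.68

HCOOH ⇌ HCOO- + H+
Ka = 10^(−3.70) = 2.00 × 10^-4
Let x = [H+] at equilibrium. Ka = x²/(0.000433 − x).
Here C₀/Ka ≈ 2.17, so the small-x approximation fails. Use the quadratic:
x = (−Ka + √(Ka² + 4·Ka·C₀))/2 = 2.11 × 10^-4 M
pH = −log[H+] = −log(2.11 × 10^-4) = 3.68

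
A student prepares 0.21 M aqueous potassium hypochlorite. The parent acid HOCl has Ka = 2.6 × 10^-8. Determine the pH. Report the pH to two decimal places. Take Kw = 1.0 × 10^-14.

pH = 10.45

OCl- is the conjugate base of the weak acid HOCl.
Kb = Kw/Ka = 1.0×10^-14 / 2.6 × 10^-8 = 3.85 × 10^-7
From the ICE table, Kb = x²/(0.21 − x) = 3.85 × 10^-7.
Since Kb ≪ C₀, x ≈ √(Kb·C₀) = 2.84 × 10^-4 M.
pOH = −log(2.84 × 10^-4) = 3.55; pH = 14.00 − 3.55 = 10.45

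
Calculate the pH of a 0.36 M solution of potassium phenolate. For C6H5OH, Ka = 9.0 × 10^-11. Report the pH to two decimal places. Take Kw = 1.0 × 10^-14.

pH = 11.80

C6H5O- is the conjugate base of the weak acid C6H5OH.
Kb = Kw/Ka = 1.0×10^-14 / 9.0 × 10^-11 = 1.11 × 10^-4
Kb = x²/(0.36 − x) = 1.11 × 10^-4
Neglecting x in the denominator: x = √(1.11 × 10^-4 × 0.36) = 6.32 × 10^-3 M
Check: 1.8% ionized — well under 5%, approximation valid.
pOH = −log(6.32 × 10^-3) = 2.20; pH = 14.00 − 2.20 = 11.80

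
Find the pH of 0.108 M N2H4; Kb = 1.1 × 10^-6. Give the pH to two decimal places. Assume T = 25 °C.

N2H4 + H2O ⇌ N2H5+ + OH-
Kb = [OH-]²/(0.108 − [OH-]) = 1.1 × 10^-6
Assume [OH-] ≪ 0.108: [OH-] ≈ √(1.1 × 10^-6 × 0.108) = 3.45 × 10^-4 M
Check: 0.32% ionized — well under 5%, approximation valid.
pOH = 3.46, so pH = 14.00 − pOH = 10.54

pH = 10.54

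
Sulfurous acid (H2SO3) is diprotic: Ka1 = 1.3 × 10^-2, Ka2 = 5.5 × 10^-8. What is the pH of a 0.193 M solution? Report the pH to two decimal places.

Since Ka1 ≫ Ka2, the first ionization dominates [H+].
Ka1 = x²/(0.193 − x) = 1.3 × 10^-2
Solving the quadratic: x = (−Ka1 + √(Ka1² + 4·Ka1·C₀))/2 = 4.40 × 10^-2 M
pH = −log(4.40 × 10^-2) = 1.36

pH = 1.36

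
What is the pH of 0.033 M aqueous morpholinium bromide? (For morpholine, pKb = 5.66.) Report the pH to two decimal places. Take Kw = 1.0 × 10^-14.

C4H8ONH2+ is the conjugate acid of the weak base C4H8ONH.
Kb = 10^(−5.66) = 2.19 × 10^-6
Ka = Kw/Kb = 1.0×10^-14 / 2.19 × 10^-6 = 4.57 × 10^-9
From the ICE table, Ka = [H+]²/(0.033 − [H+]) = 4.57 × 10^-9.
Since Ka ≪ C₀, [H+] ≈ √(Ka·C₀) = 1.23 × 10^-5 M.
([H+]/C₀ = 0.037% < 5%, so the approximation holds.)
pH = −log(1.23 × 10^-5) = 4.91

pH = 4.91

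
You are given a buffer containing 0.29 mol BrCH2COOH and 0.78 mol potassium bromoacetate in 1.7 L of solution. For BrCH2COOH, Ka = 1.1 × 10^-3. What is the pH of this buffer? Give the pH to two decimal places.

pH = 3.39

pKa = −log(1.1 × 10^-3) = 2.959
pH = pKa + log([A⁻]/[HA]) = 2.959 + log(0.78/0.29)
pH = 2.959 + (+0.430) = 3.39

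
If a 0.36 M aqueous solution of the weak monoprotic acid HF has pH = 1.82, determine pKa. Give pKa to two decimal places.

[H+] = 10^(-1.82) = 1.51 × 10^-2 M
At equilibrium [HA] = 0.36 − 1.51 × 10^-2 = 3.45 × 10^-1 M
Ka = [H+][A-]/[HA] = (1.51 × 10^-2)² / 3.45 × 10^-1 = 6.61 × 10^-4
pKa = -log(6.61 × 10^-4) = 3.18

pKa = 3.18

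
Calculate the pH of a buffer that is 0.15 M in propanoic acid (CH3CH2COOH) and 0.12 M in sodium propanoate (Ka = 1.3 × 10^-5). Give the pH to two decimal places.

pKa = −log(1.3 × 10^-5) = 4.886
Using pH = pKa + log([base]/[acid]) with [base]/[acid] = 0.12/0.15:
pH = 4.886 + (-0.097) = 4.79

pH = 4.79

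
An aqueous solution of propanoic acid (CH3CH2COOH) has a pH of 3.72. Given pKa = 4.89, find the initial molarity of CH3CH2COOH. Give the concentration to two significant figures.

[H+] = 10^(-3.72) = 1.91 × 10^-4 M = x
Ka = 10^(−4.89) = 1.29 × 10^-5
Ka = x²/(C₀ − x) ⇒ C₀ = x + x²/Ka
C₀ = 1.91 × 10^-4 + (1.91 × 10^-4)²/(1.29 × 10^-5) = 3.02 × 10^-3 M

C₀ = 3.0 × 10^-3 M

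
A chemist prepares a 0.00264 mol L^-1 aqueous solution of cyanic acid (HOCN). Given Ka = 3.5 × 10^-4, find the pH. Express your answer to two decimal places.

pH = 3.10

HOCN ⇌ OCN- + H+
From the ICE table, Ka = x²/(0.00264 − x) = 3.5 × 10^-4.
Here C₀/Ka ≈ 7.54, so the small-x approximation fails. Use the quadratic:
x = [−0.00035 + √(0.00035² + 3.7e-06)]/2 = 8.02 × 10^-4 M
pH = −log(8.02 × 10^-4) = 3.10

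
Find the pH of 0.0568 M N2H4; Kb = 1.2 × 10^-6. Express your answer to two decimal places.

pH = 10.42

N2H4 + H2O ⇌ N2H5+ + OH-
Kb = x²/(0.0568 − x) = 1.2 × 10^-6
Assume x ≪ 0.0568: x ≈ √(1.2 × 10^-6 × 0.0568) = 2.61 × 10^-4 M
(x/C₀ = 0.46% < 5%, so the approximation holds.)
pOH = 3.58, so pH = 14.00 − pOH = 10.42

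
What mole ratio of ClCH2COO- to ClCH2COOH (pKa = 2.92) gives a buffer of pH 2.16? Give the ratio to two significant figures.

ratio = 0.17

pH = pKa + log(r) ⇒ log(r) = 2.16 − 2.92 = -0.76
r = [ClCH2COO-]/[ClCH2COOH] = 10^(-0.76) = 0.174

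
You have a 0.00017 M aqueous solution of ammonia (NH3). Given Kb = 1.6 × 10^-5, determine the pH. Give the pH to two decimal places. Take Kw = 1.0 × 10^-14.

NH3 + H2O ⇌ NH4+ + OH-
From the ICE table, Kb = [OH-]²/(0.00017 − [OH-]) = 1.6 × 10^-5.
Here C₀/Kb ≈ 10.6, so the small-[OH-] approximation fails. Use the quadratic:
[OH-] = [−1.6e-05 + √(1.6e-05² + 1.09e-08)]/2 = 4.48 × 10^-5 M
pOH = −log(4.48 × 10^-5) = 4.35; pH = 14.00 − 4.35 = 9.65

pH = 9.65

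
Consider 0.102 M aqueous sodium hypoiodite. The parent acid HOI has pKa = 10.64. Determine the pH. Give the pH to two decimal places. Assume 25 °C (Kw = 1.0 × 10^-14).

pH = 11.81

OI- is the conjugate base of the weak acid HOI.
Ka = 10^(−10.64) = 2.29 × 10^-11
Kb = Kw/Ka = 1.0×10^-14 / 2.29 × 10^-11 = 4.37 × 10^-4
From the ICE table, Kb = [OH-]²/(0.102 − [OH-]) = 4.37 × 10^-4.
Here C₀/Kb ≈ 233, so the small-[OH-] approximation fails. Use the quadratic:
[OH-] = [−0.000437 + √(0.000437² + 0.000178)]/2 = 6.46 × 10^-3 M
pOH = −log(6.46 × 10^-3) = 2.19; pH = 14.00 − 2.19 = 11.81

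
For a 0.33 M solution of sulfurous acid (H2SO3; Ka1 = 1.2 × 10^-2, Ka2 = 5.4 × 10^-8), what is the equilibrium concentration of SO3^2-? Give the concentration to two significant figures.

First ionization gives [H+] ≈ [HSO3-] = 5.72 × 10^-2 M.
Second step: Ka2 = [H+][SO3^2-]/[HSO3-] ≈ [SO3^2-] (since [H+] ≈ [HSO3-]).
So [SO3^2-] ≈ Ka2.

5.4 × 10^-8 M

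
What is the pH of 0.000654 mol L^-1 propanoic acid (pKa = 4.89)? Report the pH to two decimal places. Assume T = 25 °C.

CH3CH2COOH ⇌ CH3CH2COO- + H+
Ka = 10^(−4.89) = 1.29 × 10^-5
Ka = [H+]²/(0.000654 − [H+]) = 1.29 × 10^-5
[H+] is not negligible relative to C₀; solve [H+]² + 1.29e-05·[H+] − 8.44e-09 = 0.
[H+] = (−Ka + √(Ka² + 4·Ka·C₀))/2 = 8.56 × 10^-5 M
pH = −log[H+] = −log(8.56 × 10^-5) = 4.07

pH = 4.07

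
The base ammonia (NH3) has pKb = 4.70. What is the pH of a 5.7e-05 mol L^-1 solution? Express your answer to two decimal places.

pH = 9.40

NH3 + H2O ⇌ NH4+ + OH-
Kb = 10^(−4.70) = 2.00 × 10^-5
From the ICE table, Kb = x²/(5.7e-05 − x) = 2.00 × 10^-5.
The 5% rule fails; solving x² + Kb·x − Kb·C₀ = 0 exactly:
x = [−2e-05 + √(2e-05² + 4.56e-09)]/2 = 2.52 × 10^-5 M
pOH = −log(2.52 × 10^-5) = 4.60; pH = 14.00 − 4.60 = 9.40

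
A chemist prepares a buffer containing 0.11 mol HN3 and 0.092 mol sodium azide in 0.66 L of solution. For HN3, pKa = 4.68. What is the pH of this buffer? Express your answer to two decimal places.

pH = pKa + log([A⁻]/[HA]) = 4.68 + log(0.092/0.11)
pH = 4.68 + (-0.078) = 4.60

pH = 4.60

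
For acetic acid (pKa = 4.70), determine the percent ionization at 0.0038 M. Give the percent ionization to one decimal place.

CH3COOH ⇌ CH3COO- + H+; let x = [H+] at equilibrium.
Ka = 10^(−4.70) = 2.00 × 10^-5
Ka = x²/(C₀ − x); solving the quadratic gives x = 2.66 × 10^-4 M.
% ionization = x/C₀ × 100% = 2.66 × 10^-4/0.0038 × 100% = 7.0%

7.0%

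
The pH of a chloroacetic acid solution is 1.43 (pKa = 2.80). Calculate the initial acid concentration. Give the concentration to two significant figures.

C₀ = 9.1 × 10^-1 M

[H+] = 10^(-1.43) = 3.72 × 10^-2 M = x
Ka = 10^(−2.80) = 1.58 × 10^-3
Ka = x²/(C₀ − x) ⇒ C₀ = x + x²/Ka
C₀ = 3.72 × 10^-2 + (3.72 × 10^-2)²/(1.58 × 10^-3) = 9.13 × 10^-1 M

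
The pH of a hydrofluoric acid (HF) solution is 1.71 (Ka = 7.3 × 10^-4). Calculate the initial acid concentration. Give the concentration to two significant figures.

[H+] = 10^(-1.71) = 1.95 × 10^-2 M = x
Ka = x²/(C₀ − x) ⇒ C₀ = x + x²/Ka
C₀ = 1.95 × 10^-2 + (1.95 × 10^-2)²/(7.3 × 10^-4) = 5.40 × 10^-1 M

C₀ = 5.4 × 10^-1 M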